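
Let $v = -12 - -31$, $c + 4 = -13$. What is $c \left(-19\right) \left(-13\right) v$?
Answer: $-79781$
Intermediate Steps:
$c = -17$ ($c = -4 - 13 = -17$)
$v = 19$ ($v = -12 + 31 = 19$)
$c \left(-19\right) \left(-13\right) v = \left(-17\right) \left(-19\right) \left(-13\right) 19 = 323 \left(-13\right) 19 = \left(-4199\right) 19 = -79781$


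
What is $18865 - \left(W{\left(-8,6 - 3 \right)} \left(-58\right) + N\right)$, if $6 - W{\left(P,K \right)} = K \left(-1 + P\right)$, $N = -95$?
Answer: $20874$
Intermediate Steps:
$W{\left(P,K \right)} = 6 - K \left(-1 + P\right)$
$18865 - \left(W{\left(-8,6 - 3 \right)} \left(-58\right) + N\right) = 18865 - \left(\left(6 + \left(6 - 3\right) - \left(6 - 3\right) \left(-8\right)\right) \left(-58\right) - 95\right) = 18865 - \left(\left(6 + 3 - 3 \left(-8\right)\right) \left(-58\right) - 95\right) = 18865 - \left(\left(6 + 3 + 24\right) \left(-58\right) - 95\right) = 18865 - \left(33 \left(-58\right) - 95\right) = 18865 - \left(-1914 - 95\right) = 18865 - -2009 = 18865 + 2009 = 20874$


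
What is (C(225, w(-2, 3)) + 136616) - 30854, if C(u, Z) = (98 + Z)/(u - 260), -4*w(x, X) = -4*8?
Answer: 3701564/35 ≈ 1.0576e+5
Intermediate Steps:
w(x, X) = 8 (w(x, X) = -(-1)*8 = -¼*(-32) = 8)
C(u, Z) = (98 + Z)/(-260 + u)
(C(225, w(-2, 3)) + 136616) - 30854 = ((98 + 8)/(-260 + 225) + 136616) - 30854 = (106/(-35) + 136616) - 30854 = (-1/35*106 + 136616) - 30854 = (-106/35 + 136616) - 30854 = 4781454/35 - 30854 = 3701564/35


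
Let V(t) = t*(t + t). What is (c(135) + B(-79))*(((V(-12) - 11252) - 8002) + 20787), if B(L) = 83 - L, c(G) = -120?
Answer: 76482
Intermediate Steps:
V(t) = 2*t² (V(t) = t*(2*t) = 2*t²)
(c(135) + B(-79))*(((V(-12) - 11252) - 8002) + 20787) = (-120 + (83 - 1*(-79)))*(((2*(-12)² - 11252) - 8002) + 20787) = (-120 + (83 + 79))*(((2*144 - 11252) - 8002) + 20787) = (-120 + 162)*(((288 - 11252) - 8002) + 20787) = 42*((-10964 - 8002) + 20787) = 42*(-18966 + 20787) = 42*1821 = 76482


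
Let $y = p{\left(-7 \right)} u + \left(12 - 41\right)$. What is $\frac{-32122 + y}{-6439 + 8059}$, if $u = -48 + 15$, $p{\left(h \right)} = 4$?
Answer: $- \frac{3587}{180} \approx -19.928$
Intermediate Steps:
$u = -33$
$y = -161$ ($y = 4 \left(-33\right) + \left(12 - 41\right) = -132 + \left(12 - 41\right) = -132 - 29 = -161$)
$\frac{-32122 + y}{-6439 + 8059} = \frac{-32122 - 161}{-6439 + 8059} = - \frac{32283}{1620} = \left(-32283\right) \frac{1}{1620} = - \frac{3587}{180}$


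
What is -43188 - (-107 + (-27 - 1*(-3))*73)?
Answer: -41329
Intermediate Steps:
-43188 - (-107 + (-27 - 1*(-3))*73) = -43188 - (-107 + (-27 + 3)*73) = -43188 - (-107 - 24*73) = -43188 - (-107 - 1752) = -43188 - 1*(-1859) = -43188 + 1859 = -41329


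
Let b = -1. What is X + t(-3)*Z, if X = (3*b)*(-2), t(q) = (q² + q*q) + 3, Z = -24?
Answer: -498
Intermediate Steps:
t(q) = 3 + 2*q² (t(q) = (q² + q²) + 3 = 2*q² + 3 = 3 + 2*q²)
X = 6 (X = (3*(-1))*(-2) = -3*(-2) = 6)
X + t(-3)*Z = 6 + (3 + 2*(-3)²)*(-24) = 6 + (3 + 2*9)*(-24) = 6 + (3 + 18)*(-24) = 6 + 21*(-24) = 6 - 504 = -498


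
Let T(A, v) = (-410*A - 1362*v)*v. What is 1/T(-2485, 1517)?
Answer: -1/1588760168 ≈ -6.2942e-10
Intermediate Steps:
T(A, v) = v*(-1362*v - 410*A) (T(A, v) = (-1362*v - 410*A)*v = v*(-1362*v - 410*A))
1/T(-2485, 1517) = 1/(-2*1517*(205*(-2485) + 681*1517)) = 1/(-2*1517*(-509425 + 1033077)) = 1/(-2*1517*523652) = 1/(-1588760168) = -1/1588760168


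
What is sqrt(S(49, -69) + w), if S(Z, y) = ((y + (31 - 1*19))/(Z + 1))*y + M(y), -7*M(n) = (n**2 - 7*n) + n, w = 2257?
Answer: sqrt(7822234)/70 ≈ 39.955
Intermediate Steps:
M(n) = -n**2/7 + 6*n/7 (M(n) = -((n**2 - 7*n) + n)/7 = -(n**2 - 6*n)/7 = -n**2/7 + 6*n/7)
S(Z, y) = y*(6 - y)/7 + y*(12 + y)/(1 + Z) (S(Z, y) = ((y + (31 - 1*19))/(Z + 1))*y + y*(6 - y)/7 = ((y + (31 - 19))/(1 + Z))*y + y*(6 - y)/7 = ((y + 12)/(1 + Z))*y + y*(6 - y)/7 = ((12 + y)/(1 + Z))*y + y*(6 - y)/7 = y*(12 + y)/(1 + Z) + y*(6 - y)/7 = y*(6 - y)/7 + y*(12 + y)/(1 + Z))
sqrt(S(49, -69) + w) = sqrt((1/7)*(-69)*(90 + 6*(-69) - 1*49*(-6 - 69))/(1 + 49) + 2257) = sqrt((1/7)*(-69)*(90 - 414 - 1*49*(-75))/50 + 2257) = sqrt((1/7)*(-69)*(1/50)*(90 - 414 + 3675) + 2257) = sqrt((1/7)*(-69)*(1/50)*3351 + 2257) = sqrt(-231219/350 + 2257) = sqrt(558731/350) = sqrt(7822234)/70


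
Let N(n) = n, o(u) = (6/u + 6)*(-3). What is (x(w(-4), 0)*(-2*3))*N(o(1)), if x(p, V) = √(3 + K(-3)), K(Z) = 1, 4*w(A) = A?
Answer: 432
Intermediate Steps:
w(A) = A/4
o(u) = -18 - 18/u (o(u) = (6 + 6/u)*(-3) = -18 - 18/u)
x(p, V) = 2 (x(p, V) = √(3 + 1) = √4 = 2)
(x(w(-4), 0)*(-2*3))*N(o(1)) = (2*(-2*3))*(-18 - 18/1) = (2*(-6))*(-18 - 18*1) = -12*(-18 - 18) = -12*(-36) = 432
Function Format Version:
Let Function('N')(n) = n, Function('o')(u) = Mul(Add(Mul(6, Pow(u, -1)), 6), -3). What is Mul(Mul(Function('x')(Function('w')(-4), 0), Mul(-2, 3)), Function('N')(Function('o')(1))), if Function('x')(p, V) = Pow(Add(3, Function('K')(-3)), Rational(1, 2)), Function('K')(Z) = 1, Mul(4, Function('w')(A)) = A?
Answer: 432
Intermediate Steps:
Function('w')(A) = Mul(Rational(1, 4), A)
Function('o')(u) = Add(-18, Mul(-18, Pow(u, -1))) (Function('o')(u) = Mul(Add(6, Mul(6, Pow(u, -1))), -3) = Add(-18, Mul(-18, Pow(u, -1))))
Function('x')(p, V) = 2 (Function('x')(p, V) = Pow(Add(3, 1), Rational(1, 2)) = Pow(4, Rational(1, 2)) = 2)
Mul(Mul(Function('x')(Function('w')(-4), 0), Mul(-2, 3)), Function('N')(Function('o')(1))) = Mul(Mul(2, Mul(-2, 3)), Add(-18, Mul(-18, Pow(1, -1)))) = Mul(Mul(2, -6), Add(-18, Mul(-18, 1))) = Mul(-12, Add(-18, -18)) = Mul(-12, -36) = 432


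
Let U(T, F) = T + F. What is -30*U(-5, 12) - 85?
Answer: -295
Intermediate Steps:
U(T, F) = F + T
-30*U(-5, 12) - 85 = -30*(12 - 5) - 85 = -30*7 - 85 = -210 - 85 = -295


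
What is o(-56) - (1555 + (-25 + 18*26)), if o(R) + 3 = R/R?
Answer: -2000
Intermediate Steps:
o(R) = -2 (o(R) = -3 + R/R = -3 + 1 = -2)
o(-56) - (1555 + (-25 + 18*26)) = -2 - (1555 + (-25 + 18*26)) = -2 - (1555 + (-25 + 468)) = -2 - (1555 + 443) = -2 - 1*1998 = -2 - 1998 = -2000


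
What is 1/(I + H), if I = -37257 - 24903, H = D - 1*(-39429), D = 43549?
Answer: 1/20818 ≈ 4.8035e-5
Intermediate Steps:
H = 82978 (H = 43549 - 1*(-39429) = 43549 + 39429 = 82978)
I = -62160
1/(I + H) = 1/(-62160 + 82978) = 1/20818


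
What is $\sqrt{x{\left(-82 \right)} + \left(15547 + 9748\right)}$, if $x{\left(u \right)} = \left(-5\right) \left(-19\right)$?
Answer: $\sqrt{25390} \approx 159.34$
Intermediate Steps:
$x{\left(u \right)} = 95$
$\sqrt{x{\left(-82 \right)} + \left(15547 + 9748\right)} = \sqrt{95 + \left(15547 + 9748\right)} = \sqrt{95 + 25295} = \sqrt{25390}$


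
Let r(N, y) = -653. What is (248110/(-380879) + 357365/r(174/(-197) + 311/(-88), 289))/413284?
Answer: -136274839665/102789511403308 ≈ -0.0013258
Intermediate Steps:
(248110/(-380879) + 357365/r(174/(-197) + 311/(-88), 289))/413284 = (248110/(-380879) + 357365/(-653))/413284 = (248110*(-1/380879) + 357365*(-1/653))*(1/413284) = (-248110/380879 - 357365/653)*(1/413284) = -136274839665/248713987*1/413284 = -136274839665/102789511403308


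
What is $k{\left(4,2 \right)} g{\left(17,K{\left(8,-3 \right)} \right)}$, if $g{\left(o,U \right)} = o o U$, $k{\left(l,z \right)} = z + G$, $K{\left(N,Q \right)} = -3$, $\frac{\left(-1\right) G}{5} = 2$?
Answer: $6936$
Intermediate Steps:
$G = -10$ ($G = \left(-5\right) 2 = -10$)
$k{\left(l,z \right)} = -10 + z$ ($k{\left(l,z \right)} = z - 10 = -10 + z$)
$g{\left(o,U \right)} = U o^{2}$ ($g{\left(o,U \right)} = o^{2} U = U o^{2}$)
$k{\left(4,2 \right)} g{\left(17,K{\left(8,-3 \right)} \right)} = \left(-10 + 2\right) \left(- 3 \cdot 17^{2}\right) = - 8 \left(\left(-3\right) 289\right) = \left(-8\right) \left(-867\right) = 6936$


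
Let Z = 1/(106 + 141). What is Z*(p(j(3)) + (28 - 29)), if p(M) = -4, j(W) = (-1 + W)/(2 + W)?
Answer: -5/247 ≈ -0.020243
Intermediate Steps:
j(W) = (-1 + W)/(2 + W)
Z = 1/247 ≈ 0.0040486
Z*(p(j(3)) + (28 - 29)) = (-4 + (28 - 29))/247 = (-4 - 1)/247 = (1/247)*(-5) = -5/247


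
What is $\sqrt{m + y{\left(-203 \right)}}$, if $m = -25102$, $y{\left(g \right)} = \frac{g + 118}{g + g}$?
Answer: $\frac{i \sqrt{4137678762}}{406} \approx 158.44 i$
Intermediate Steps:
$y{\left(g \right)} = \frac{118 + g}{2 g}$
$\sqrt{m + y{\left(-203 \right)}} = \sqrt{-25102 + \frac{118 - 203}{2 \left(-203\right)}} = \sqrt{-25102 + \frac{1}{2} \left(- \frac{1}{203}\right) \left(-85\right)} = \sqrt{-25102 + \frac{85}{406}} = \sqrt{- \frac{10191327}{406}} = \frac{i \sqrt{4137678762}}{406}$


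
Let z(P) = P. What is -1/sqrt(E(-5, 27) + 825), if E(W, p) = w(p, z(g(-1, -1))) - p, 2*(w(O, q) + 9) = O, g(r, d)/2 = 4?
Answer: -sqrt(3210)/1605 ≈ -0.035300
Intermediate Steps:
g(r, d) = 8 (g(r, d) = 2*4 = 8)
w(O, q) = -9 + O/2
E(W, p) = -9 - p/2 (E(W, p) = (-9 + p/2) - p = -9 - p/2)
-1/sqrt(E(-5, 27) + 825) = -1/sqrt((-9 - 1/2*27) + 825) = -1/sqrt((-9 - 27/2) + 825) = -1/sqrt(-45/2 + 825) = -1/sqrt(1605/2) = -1/(sqrt(3210)/2) = (sqrt(3210)/1605)*(-1) = -sqrt(3210)/1605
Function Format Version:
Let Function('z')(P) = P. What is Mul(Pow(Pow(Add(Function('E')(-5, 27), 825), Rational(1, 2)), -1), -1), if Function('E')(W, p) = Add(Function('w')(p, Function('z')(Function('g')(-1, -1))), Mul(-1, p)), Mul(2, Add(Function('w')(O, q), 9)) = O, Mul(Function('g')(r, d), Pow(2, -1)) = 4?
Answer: Mul(Rational(-1, 1605), Pow(3210, Rational(1, 2))) ≈ -0.035300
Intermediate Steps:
Function('g')(r, d) = 8 (Function('g')(r, d) = Mul(2, 4) = 8)
Function('w')(O, q) = Add(-9, Mul(Rational(1, 2), O))
Function('E')(W, p) = Add(-9, Mul(Rational(-1, 2), p)) (Function('E')(W, p) = Add(Add(-9, Mul(Rational(1, 2), p)), Mul(-1, p)) = Add(-9, Mul(Rational(-1, 2), p)))
Mul(Pow(Pow(Add(Function('E')(-5, 27), 825), Rational(1, 2)), -1), -1) = Mul(Pow(Pow(Add(Add(-9, Mul(Rational(-1, 2), 27)), 825), Rational(1, 2)), -1), -1) = Mul(Pow(Pow(Add(Add(-9, Rational(-27, 2)), 825), Rational(1, 2)), -1), -1) = Mul(Pow(Pow(Add(Rational(-45, 2), 825), Rational(1, 2)), -1), -1) = Mul(Pow(Pow(Rational(1605, 2), Rational(1, 2)), -1), -1) = Mul(Pow(Mul(Rational(1, 2), Pow(3210, Rational(1, 2))), -1), -1) = Mul(Mul(Rational(1, 1605), Pow(3210, Rational(1, 2))), -1) = Mul(Rational(-1, 1605), Pow(3210, Rational(1, 2)))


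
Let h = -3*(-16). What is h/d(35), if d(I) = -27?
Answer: -16/9 ≈ -1.7778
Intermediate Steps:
h = 48
h/d(35) = 48/(-27) = 48*(-1/27) = -16/9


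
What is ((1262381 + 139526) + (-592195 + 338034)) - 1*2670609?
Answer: -1522863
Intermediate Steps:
((1262381 + 139526) + (-592195 + 338034)) - 1*2670609 = (1401907 - 254161) - 2670609 = 1147746 - 2670609 = -1522863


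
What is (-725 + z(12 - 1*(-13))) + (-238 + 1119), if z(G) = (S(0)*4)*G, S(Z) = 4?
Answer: 556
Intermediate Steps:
z(G) = 16*G (z(G) = (4*4)*G = 16*G)
(-725 + z(12 - 1*(-13))) + (-238 + 1119) = (-725 + 16*(12 - 1*(-13))) + (-238 + 1119) = (-725 + 16*(12 + 13)) + 881 = (-725 + 16*25) + 881 = (-725 + 400) + 881 = -325 + 881 = 556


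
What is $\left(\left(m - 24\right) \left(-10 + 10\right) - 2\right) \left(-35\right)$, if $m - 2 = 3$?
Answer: $70$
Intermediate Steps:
$m = 5$ ($m = 2 + 3 = 5$)
$\left(\left(m - 24\right) \left(-10 + 10\right) - 2\right) \left(-35\right) = \left(\left(5 - 24\right) \left(-10 + 10\right) - 2\right) \left(-35\right) = \left(\left(-19\right) 0 - 2\right) \left(-35\right) = \left(0 - 2\right) \left(-35\right) = \left(-2\right) \left(-35\right) = 70$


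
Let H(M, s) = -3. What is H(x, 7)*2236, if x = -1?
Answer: -6708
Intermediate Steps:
H(x, 7)*2236 = -3*2236 = -6708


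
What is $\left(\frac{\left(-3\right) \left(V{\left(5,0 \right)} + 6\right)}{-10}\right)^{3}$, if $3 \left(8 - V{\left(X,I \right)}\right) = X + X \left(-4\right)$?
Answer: $\frac{185193}{1000} \approx 185.19$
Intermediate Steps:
$V{\left(X,I \right)} = 8 + X$ ($V{\left(X,I \right)} = 8 - \frac{X + X \left(-4\right)}{3} = 8 - \frac{X - 4 X}{3} = 8 - \frac{\left(-3\right) X}{3} = 8 + X$)
$\left(\frac{\left(-3\right) \left(V{\left(5,0 \right)} + 6\right)}{-10}\right)^{3} = \left(\frac{\left(-3\right) \left(\left(8 + 5\right) + 6\right)}{-10}\right)^{3} = \left(- 3 \left(13 + 6\right) \left(- \frac{1}{10}\right)\right)^{3} = \left(\left(-3\right) 19 \left(- \frac{1}{10}\right)\right)^{3} = \left(\left(-57\right) \left(- \frac{1}{10}\right)\right)^{3} = \left(\frac{57}{10}\right)^{3} = \frac{185193}{1000}$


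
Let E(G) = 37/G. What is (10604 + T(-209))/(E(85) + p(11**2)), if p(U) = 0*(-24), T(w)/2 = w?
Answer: 865810/37 ≈ 23400.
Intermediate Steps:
T(w) = 2*w
p(U) = 0
(10604 + T(-209))/(E(85) + p(11**2)) = (10604 + 2*(-209))/(37/85 + 0) = (10604 - 418)/(37*(1/85) + 0) = 10186/(37/85 + 0) = 10186/(37/85) = 10186*(85/37) = 865810/37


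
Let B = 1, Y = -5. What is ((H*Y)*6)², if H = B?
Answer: 900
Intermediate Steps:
H = 1
((H*Y)*6)² = ((1*(-5))*6)² = (-5*6)² = (-30)² = 900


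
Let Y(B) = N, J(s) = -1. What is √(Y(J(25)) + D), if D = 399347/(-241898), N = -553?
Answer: I*√32455198490018/241898 ≈ 23.551*I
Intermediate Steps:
Y(B) = -553
D = -399347/241898 (D = 399347*(-1/241898) = -399347/241898 ≈ -1.6509)
√(Y(J(25)) + D) = √(-553 - 399347/241898) = √(-134168941/241898) = I*√32455198490018/241898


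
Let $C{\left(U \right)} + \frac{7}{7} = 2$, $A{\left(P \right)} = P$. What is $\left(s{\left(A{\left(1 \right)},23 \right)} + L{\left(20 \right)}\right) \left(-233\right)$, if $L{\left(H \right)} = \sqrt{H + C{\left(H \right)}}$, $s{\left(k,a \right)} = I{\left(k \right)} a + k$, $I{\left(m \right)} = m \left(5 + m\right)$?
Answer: $-32387 - 233 \sqrt{21} \approx -33455.0$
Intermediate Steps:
$C{\left(U \right)} = 1$ ($C{\left(U \right)} = -1 + 2 = 1$)
$s{\left(k,a \right)} = k + a k \left(5 + k\right)$ ($s{\left(k,a \right)} = k \left(5 + k\right) a + k = a k \left(5 + k\right) + k = k + a k \left(5 + k\right)$)
$L{\left(H \right)} = \sqrt{1 + H}$ ($L{\left(H \right)} = \sqrt{H + 1} = \sqrt{1 + H}$)
$\left(s{\left(A{\left(1 \right)},23 \right)} + L{\left(20 \right)}\right) \left(-233\right) = \left(1 \left(1 + 23 \left(5 + 1\right)\right) + \sqrt{1 + 20}\right) \left(-233\right) = \left(1 \left(1 + 23 \cdot 6\right) + \sqrt{21}\right) \left(-233\right) = \left(1 \left(1 + 138\right) + \sqrt{21}\right) \left(-233\right) = \left(1 \cdot 139 + \sqrt{21}\right) \left(-233\right) = \left(139 + \sqrt{21}\right) \left(-233\right) = -32387 - 233 \sqrt{21}$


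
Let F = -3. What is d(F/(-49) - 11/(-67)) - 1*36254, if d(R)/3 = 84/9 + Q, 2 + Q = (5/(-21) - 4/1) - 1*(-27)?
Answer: -253146/7 ≈ -36164.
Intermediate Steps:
Q = 436/21 (Q = -2 + ((5/(-21) - 4/1) - 1*(-27)) = -2 + ((5*(-1/21) - 4*1) + 27) = -2 + ((-5/21 - 4) + 27) = -2 + (-89/21 + 27) = -2 + 478/21 = 436/21 ≈ 20.762)
d(R) = 632/7 (d(R) = 3*(84/9 + 436/21) = 3*(84*(1/9) + 436/21) = 3*(28/3 + 436/21) = 3*(632/21) = 632/7)
d(F/(-49) - 11/(-67)) - 1*36254 = 632/7 - 1*36254 = 632/7 - 36254 = -253146/7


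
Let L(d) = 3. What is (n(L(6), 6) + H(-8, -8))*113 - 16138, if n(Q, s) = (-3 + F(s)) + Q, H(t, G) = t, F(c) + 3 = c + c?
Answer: -16025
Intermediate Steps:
F(c) = -3 + 2*c (F(c) = -3 + (c + c) = -3 + 2*c)
n(Q, s) = -6 + Q + 2*s (n(Q, s) = (-3 + (-3 + 2*s)) + Q = (-6 + 2*s) + Q = -6 + Q + 2*s)
(n(L(6), 6) + H(-8, -8))*113 - 16138 = ((-6 + 3 + 2*6) - 8)*113 - 16138 = ((-6 + 3 + 12) - 8)*113 - 16138 = (9 - 8)*113 - 16138 = 1*113 - 16138 = 113 - 16138 = -16025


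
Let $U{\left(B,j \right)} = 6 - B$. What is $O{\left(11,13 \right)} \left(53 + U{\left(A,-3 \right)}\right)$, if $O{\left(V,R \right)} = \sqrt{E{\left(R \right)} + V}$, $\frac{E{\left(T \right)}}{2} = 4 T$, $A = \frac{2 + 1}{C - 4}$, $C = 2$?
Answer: $\frac{121 \sqrt{115}}{2} \approx 648.79$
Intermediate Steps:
$A = - \frac{3}{2}$ ($A = \frac{2 + 1}{2 - 4} = \frac{3}{-2} = 3 \left(- \frac{1}{2}\right) = - \frac{3}{2} \approx -1.5$)
$E{\left(T \right)} = 8 T$ ($E{\left(T \right)} = 2 \cdot 4 T = 8 T$)
$O{\left(V,R \right)} = \sqrt{V + 8 R}$ ($O{\left(V,R \right)} = \sqrt{8 R + V} = \sqrt{V + 8 R}$)
$O{\left(11,13 \right)} \left(53 + U{\left(A,-3 \right)}\right) = \sqrt{11 + 8 \cdot 13} \left(53 + \left(6 - - \frac{3}{2}\right)\right) = \sqrt{11 + 104} \left(53 + \left(6 + \frac{3}{2}\right)\right) = \sqrt{115} \left(53 + \frac{15}{2}\right) = \sqrt{115} \cdot \frac{121}{2} = \frac{121 \sqrt{115}}{2}$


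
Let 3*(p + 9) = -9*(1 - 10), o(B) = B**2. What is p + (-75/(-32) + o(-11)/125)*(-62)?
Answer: -374657/2000 ≈ -187.33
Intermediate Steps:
p = 18 (p = -9 + (-9*(1 - 10))/3 = -9 + (-9*(-9))/3 = -9 + (1/3)*81 = -9 + 27 = 18)
p + (-75/(-32) + o(-11)/125)*(-62) = 18 + (-75/(-32) + (-11)**2/125)*(-62) = 18 + (-75*(-1/32) + 121*(1/125))*(-62) = 18 + (75/32 + 121/125)*(-62) = 18 + (13247/4000)*(-62) = 18 - 410657/2000 = -374657/2000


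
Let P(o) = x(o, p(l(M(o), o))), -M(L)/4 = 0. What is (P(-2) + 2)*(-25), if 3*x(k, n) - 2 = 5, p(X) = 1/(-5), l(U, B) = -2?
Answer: -325/3 ≈ -108.33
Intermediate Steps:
M(L) = 0 (M(L) = -4*0 = 0)
p(X) = -1/5
x(k, n) = 7/3 (x(k, n) = 2/3 + (1/3)*5 = 2/3 + 5/3 = 7/3)
P(o) = 7/3
(P(-2) + 2)*(-25) = (7/3 + 2)*(-25) = (13/3)*(-25) = -325/3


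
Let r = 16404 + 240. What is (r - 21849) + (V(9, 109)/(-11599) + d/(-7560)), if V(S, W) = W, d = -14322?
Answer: -10863167461/2087820 ≈ -5203.1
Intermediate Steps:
r = 16644
(r - 21849) + (V(9, 109)/(-11599) + d/(-7560)) = (16644 - 21849) + (109/(-11599) - 14322/(-7560)) = -5205 + (109*(-1/11599) - 14322*(-1/7560)) = -5205 + (-109/11599 + 341/180) = -5205 + 3935639/2087820 = -10863167461/2087820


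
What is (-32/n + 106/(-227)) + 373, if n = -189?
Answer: 15990049/42903 ≈ 372.70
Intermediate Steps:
(-32/n + 106/(-227)) + 373 = (-32/(-189) + 106/(-227)) + 373 = (-32*(-1/189) + 106*(-1/227)) + 373 = (32/189 - 106/227) + 373 = -12770/42903 + 373 = 15990049/42903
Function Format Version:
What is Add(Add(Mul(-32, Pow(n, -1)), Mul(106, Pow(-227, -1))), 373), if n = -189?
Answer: Rational(15990049, 42903) ≈ 372.70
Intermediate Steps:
Add(Add(Mul(-32, Pow(n, -1)), Mul(106, Pow(-227, -1))), 373) = Add(Add(Mul(-32, Pow(-189, -1)), Mul(106, Pow(-227, -1))), 373) = Add(Add(Mul(-32, Rational(-1, 189)), Mul(106, Rational(-1, 227))), 373) = Add(Add(Rational(32, 189), Rational(-106, 227)), 373) = Add(Rational(-12770, 42903), 373) = Rational(15990049, 42903)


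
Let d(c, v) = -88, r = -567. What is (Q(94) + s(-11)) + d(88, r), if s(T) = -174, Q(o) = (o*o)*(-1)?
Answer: -9098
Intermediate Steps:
Q(o) = -o² (Q(o) = o²*(-1) = -o²)
(Q(94) + s(-11)) + d(88, r) = (-1*94² - 174) - 88 = (-1*8836 - 174) - 88 = (-8836 - 174) - 88 = -9010 - 88 = -9098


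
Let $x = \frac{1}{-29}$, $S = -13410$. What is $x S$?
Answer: $\frac{13410}{29} \approx 462.41$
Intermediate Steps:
$x = - \frac{1}{29} \approx -0.034483$
$x S = \left(- \frac{1}{29}\right) \left(-13410\right) = \frac{13410}{29}$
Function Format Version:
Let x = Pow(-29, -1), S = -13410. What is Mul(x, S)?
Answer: Rational(13410, 29) ≈ 462.41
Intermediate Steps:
x = Rational(-1, 29) ≈ -0.034483
Mul(x, S) = Mul(Rational(-1, 29), -13410) = Rational(13410, 29)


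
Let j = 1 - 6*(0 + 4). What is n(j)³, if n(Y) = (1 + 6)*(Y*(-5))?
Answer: 521660125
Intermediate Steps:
j = -23 (j = 1 - 6*4 = 1 - 1*24 = 1 - 24 = -23)
n(Y) = -35*Y (n(Y) = 7*(-5*Y) = -35*Y)
n(j)³ = (-35*(-23))³ = 805³ = 521660125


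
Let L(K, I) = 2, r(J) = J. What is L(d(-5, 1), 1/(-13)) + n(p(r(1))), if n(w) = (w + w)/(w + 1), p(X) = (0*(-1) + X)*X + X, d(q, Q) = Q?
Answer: 10/3 ≈ 3.3333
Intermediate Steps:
p(X) = X + X² (p(X) = (0 + X)*X + X = X*X + X = X² + X = X + X²)
n(w) = 2*w/(1 + w) (n(w) = (2*w)/(1 + w) = 2*w/(1 + w))
L(d(-5, 1), 1/(-13)) + n(p(r(1))) = 2 + 2*(1*(1 + 1))/(1 + 1*(1 + 1)) = 2 + 2*(1*2)/(1 + 1*2) = 2 + 2*2/(1 + 2) = 2 + 2*2/3 = 2 + 2*2*(⅓) = 2 + 4/3 = 10/3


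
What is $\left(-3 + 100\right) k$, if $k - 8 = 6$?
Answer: $1358$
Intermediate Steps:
$k = 14$ ($k = 8 + 6 = 14$)
$\left(-3 + 100\right) k = \left(-3 + 100\right) 14 = 97 \cdot 14 = 1358$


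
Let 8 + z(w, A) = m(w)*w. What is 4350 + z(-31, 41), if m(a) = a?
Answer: 5303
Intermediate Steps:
z(w, A) = -8 + w**2 (z(w, A) = -8 + w*w = -8 + w**2)
4350 + z(-31, 41) = 4350 + (-8 + (-31)**2) = 4350 + (-8 + 961) = 4350 + 953 = 5303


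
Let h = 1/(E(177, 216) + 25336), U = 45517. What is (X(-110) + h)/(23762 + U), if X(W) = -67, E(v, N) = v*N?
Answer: -1419685/1467975824 ≈ -0.00096710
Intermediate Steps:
E(v, N) = N*v
h = 1/63568 (h = 1/(216*177 + 25336) = 1/(38232 + 25336) = 1/63568 ≈ 1.5731e-5)
(X(-110) + h)/(23762 + U) = (-67 + 1/63568)/(23762 + 45517) = -4259055/63568/69279 = -4259055/63568*1/69279 = -1419685/1467975824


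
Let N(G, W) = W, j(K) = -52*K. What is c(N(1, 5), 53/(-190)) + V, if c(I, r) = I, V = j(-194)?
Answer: 10093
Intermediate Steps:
V = 10088 (V = -52*(-194) = 10088)
c(N(1, 5), 53/(-190)) + V = 5 + 10088 = 10093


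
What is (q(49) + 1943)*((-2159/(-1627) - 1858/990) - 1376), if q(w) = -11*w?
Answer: -172945502808/89485 ≈ -1.9327e+6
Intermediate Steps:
(q(49) + 1943)*((-2159/(-1627) - 1858/990) - 1376) = (-11*49 + 1943)*((-2159/(-1627) - 1858/990) - 1376) = (-539 + 1943)*((-2159*(-1/1627) - 1858*1/990) - 1376) = 1404*((2159/1627 - 929/495) - 1376) = 1404*(-442778/805365 - 1376) = 1404*(-1108625018/805365) = -172945502808/89485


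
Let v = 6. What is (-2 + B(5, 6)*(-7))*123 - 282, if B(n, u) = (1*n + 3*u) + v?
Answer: -25497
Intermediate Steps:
B(n, u) = 6 + n + 3*u (B(n, u) = (1*n + 3*u) + 6 = (n + 3*u) + 6 = 6 + n + 3*u)
(-2 + B(5, 6)*(-7))*123 - 282 = (-2 + (6 + 5 + 3*6)*(-7))*123 - 282 = (-2 + (6 + 5 + 18)*(-7))*123 - 282 = (-2 + 29*(-7))*123 - 282 = (-2 - 203)*123 - 282 = -205*123 - 282 = -25215 - 282 = -25497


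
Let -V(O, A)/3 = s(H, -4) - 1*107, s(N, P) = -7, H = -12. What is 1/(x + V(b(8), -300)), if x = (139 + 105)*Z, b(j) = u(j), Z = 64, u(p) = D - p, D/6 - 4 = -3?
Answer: 1/15958 ≈ 6.2665e-5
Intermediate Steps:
D = 6 (D = 24 + 6*(-3) = 24 - 18 = 6)
u(p) = 6 - p
b(j) = 6 - j
V(O, A) = 342 (V(O, A) = -3*(-7 - 1*107) = -3*(-7 - 107) = -3*(-114) = 342)
x = 15616 (x = (139 + 105)*64 = 244*64 = 15616)
1/(x + V(b(8), -300)) = 1/(15616 + 342) = 1/15958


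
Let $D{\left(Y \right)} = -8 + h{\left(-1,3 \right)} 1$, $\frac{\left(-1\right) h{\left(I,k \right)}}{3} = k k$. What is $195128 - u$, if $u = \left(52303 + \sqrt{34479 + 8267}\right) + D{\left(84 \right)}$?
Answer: $142860 - \sqrt{42746} \approx 1.4265 \cdot 10^{5}$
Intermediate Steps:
$h{\left(I,k \right)} = - 3 k^{2}$ ($h{\left(I,k \right)} = - 3 k k = - 3 k^{2}$)
$D{\left(Y \right)} = -35$ ($D{\left(Y \right)} = -8 + - 3 \cdot 3^{2} \cdot 1 = -8 + \left(-3\right) 9 \cdot 1 = -8 - 27 = -35$)
$u = 52268 + \sqrt{42746}$ ($u = \left(52303 + \sqrt{34479 + 8267}\right) - 35 = \left(52303 + \sqrt{42746}\right) - 35 = 52268 + \sqrt{42746} \approx 52475.0$)
$195128 - u = 195128 - \left(52268 + \sqrt{42746}\right) = 142860 - \sqrt{42746}$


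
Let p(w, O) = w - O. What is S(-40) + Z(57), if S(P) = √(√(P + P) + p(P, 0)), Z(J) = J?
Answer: 57 + 2*√(-10 + I*√5) ≈ 57.703 + 6.3635*I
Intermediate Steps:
S(P) = √(P + √2*√P) (S(P) = √(√(P + P) + (P - 1*0)) = √(√(2*P) + (P + 0)) = √(√2*√P + P) = √(P + √2*√P))
S(-40) + Z(57) = √(-40 + √2*√(-40)) + 57 = √(-40 + √2*(2*I*√10)) + 57 = √(-40 + 4*I*√5) + 57 = 57 + √(-40 + 4*I*√5)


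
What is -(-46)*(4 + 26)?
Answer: 1380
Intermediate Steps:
-(-46)*(4 + 26) = -(-46)*30 = -23*(-60) = 1380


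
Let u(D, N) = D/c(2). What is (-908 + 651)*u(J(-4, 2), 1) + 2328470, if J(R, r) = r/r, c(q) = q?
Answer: 4656683/2 ≈ 2.3283e+6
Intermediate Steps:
J(R, r) = 1
u(D, N) = D/2
(-908 + 651)*u(J(-4, 2), 1) + 2328470 = (-908 + 651)*((½)*1) + 2328470 = -257*½ + 2328470 = -257/2 + 2328470 = 4656683/2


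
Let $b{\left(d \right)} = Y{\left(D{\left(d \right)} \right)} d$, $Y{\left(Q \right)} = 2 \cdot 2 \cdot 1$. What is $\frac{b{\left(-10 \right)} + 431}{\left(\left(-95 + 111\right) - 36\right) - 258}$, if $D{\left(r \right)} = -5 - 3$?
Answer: $- \frac{391}{278} \approx -1.4065$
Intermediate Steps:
$D{\left(r \right)} = -8$
$Y{\left(Q \right)} = 4$ ($Y{\left(Q \right)} = 4 \cdot 1 = 4$)
$b{\left(d \right)} = 4 d$
$\frac{b{\left(-10 \right)} + 431}{\left(\left(-95 + 111\right) - 36\right) - 258} = \frac{4 \left(-10\right) + 431}{\left(\left(-95 + 111\right) - 36\right) - 258} = \frac{-40 + 431}{\left(16 - 36\right) - 258} = \frac{391}{-20 - 258} = \frac{391}{-278} = 391 \left(- \frac{1}{278}\right) = - \frac{391}{278}$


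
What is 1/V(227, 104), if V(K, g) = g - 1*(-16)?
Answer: 1/120 ≈ 0.0083333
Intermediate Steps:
V(K, g) = 16 + g (V(K, g) = g + 16 = 16 + g)
1/V(227, 104) = 1/(16 + 104) = 1/120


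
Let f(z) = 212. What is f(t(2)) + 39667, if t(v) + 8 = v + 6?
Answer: 39879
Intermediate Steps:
t(v) = -2 + v (t(v) = -8 + (v + 6) = -8 + (6 + v) = -2 + v)
f(t(2)) + 39667 = 212 + 39667 = 39879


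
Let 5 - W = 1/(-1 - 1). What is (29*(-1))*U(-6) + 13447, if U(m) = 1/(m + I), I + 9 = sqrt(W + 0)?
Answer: 5904103/439 + 29*sqrt(22)/439 ≈ 13449.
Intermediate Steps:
W = 11/2 (W = 5 - 1/(-1 - 1) = 5 - 1/(-2) = 5 - 1*(-1/2) = 5 + 1/2 = 11/2 ≈ 5.5000)
I = -9 + sqrt(22)/2 (I = -9 + sqrt(11/2 + 0) = -9 + sqrt(11/2) = -9 + sqrt(22)/2 ≈ -6.6548)
U(m) = 1/(-9 + m + sqrt(22)/2) (U(m) = 1/(m + (-9 + sqrt(22)/2)) = 1/(-9 + m + sqrt(22)/2))
(29*(-1))*U(-6) + 13447 = (29*(-1))*(2/(-18 + sqrt(22) + 2*(-6))) + 13447 = -58/(-18 + sqrt(22) - 12) + 13447 = -58/(-30 + sqrt(22)) + 13447 = 13447 - 58/(-30 + sqrt(22))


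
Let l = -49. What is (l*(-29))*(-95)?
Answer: -134995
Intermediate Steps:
(l*(-29))*(-95) = -49*(-29)*(-95) = 1421*(-95) = -134995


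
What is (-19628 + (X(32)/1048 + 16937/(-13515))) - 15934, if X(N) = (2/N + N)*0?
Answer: -480637367/13515 ≈ -35563.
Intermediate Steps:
X(N) = 0 (X(N) = (N + 2/N)*0 = 0)
(-19628 + (X(32)/1048 + 16937/(-13515))) - 15934 = (-19628 + (0/1048 + 16937/(-13515))) - 15934 = (-19628 + (0*(1/1048) + 16937*(-1/13515))) - 15934 = (-19628 + (0 - 16937/13515)) - 15934 = (-19628 - 16937/13515) - 15934 = -265289357/13515 - 15934 = -480637367/13515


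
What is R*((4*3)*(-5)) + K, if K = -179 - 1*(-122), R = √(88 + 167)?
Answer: -57 - 60*√255 ≈ -1015.1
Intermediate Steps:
R = √255 ≈ 15.969
K = -57 (K = -179 + 122 = -57)
R*((4*3)*(-5)) + K = √255*((4*3)*(-5)) - 57 = √255*(12*(-5)) - 57 = √255*(-60) - 57 = -60*√255 - 57 = -57 - 60*√255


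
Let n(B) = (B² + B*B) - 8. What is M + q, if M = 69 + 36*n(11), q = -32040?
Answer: -23547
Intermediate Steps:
n(B) = -8 + 2*B² (n(B) = (B² + B²) - 8 = 2*B² - 8 = -8 + 2*B²)
M = 8493 (M = 69 + 36*(-8 + 2*11²) = 69 + 36*(-8 + 2*121) = 69 + 36*(-8 + 242) = 69 + 36*234 = 69 + 8424 = 8493)
M + q = 8493 - 32040 = -23547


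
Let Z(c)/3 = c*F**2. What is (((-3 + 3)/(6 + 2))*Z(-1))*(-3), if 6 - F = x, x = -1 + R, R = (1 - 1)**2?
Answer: 0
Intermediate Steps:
R = 0 (R = 0**2 = 0)
x = -1 (x = -1 + 0 = -1)
F = 7 (F = 6 - 1*(-1) = 6 + 1 = 7)
Z(c) = 147*c (Z(c) = 3*(c*7**2) = 3*(c*49) = 3*(49*c) = 147*c)
(((-3 + 3)/(6 + 2))*Z(-1))*(-3) = (((-3 + 3)/(6 + 2))*(147*(-1)))*(-3) = ((0/8)*(-147))*(-3) = ((0*(1/8))*(-147))*(-3) = (0*(-147))*(-3) = 0*(-3) = 0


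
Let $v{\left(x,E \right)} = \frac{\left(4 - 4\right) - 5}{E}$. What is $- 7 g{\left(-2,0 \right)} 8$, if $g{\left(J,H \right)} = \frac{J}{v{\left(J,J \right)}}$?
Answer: $\frac{224}{5} \approx 44.8$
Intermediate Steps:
$v{\left(x,E \right)} = - \frac{5}{E}$ ($v{\left(x,E \right)} = \frac{0 - 5}{E} = - \frac{5}{E}$)
$g{\left(J,H \right)} = - \frac{J^{2}}{5}$ ($g{\left(J,H \right)} = \frac{J}{\left(-5\right) \frac{1}{J}} = J \left(- \frac{J}{5}\right) = - \frac{J^{2}}{5}$)
$- 7 g{\left(-2,0 \right)} 8 = - 7 \left(- \frac{\left(-2\right)^{2}}{5}\right) 8 = - 7 \left(\left(- \frac{1}{5}\right) 4\right) 8 = \left(-7\right) \left(- \frac{4}{5}\right) 8 = \frac{28}{5} \cdot 8 = \frac{224}{5}$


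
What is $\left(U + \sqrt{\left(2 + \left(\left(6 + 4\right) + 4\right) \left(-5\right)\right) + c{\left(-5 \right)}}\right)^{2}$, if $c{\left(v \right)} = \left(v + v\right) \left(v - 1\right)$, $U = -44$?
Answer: $1928 - 176 i \sqrt{2} \approx 1928.0 - 248.9 i$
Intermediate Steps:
$c{\left(v \right)} = 2 v \left(-1 + v\right)$
$\left(U + \sqrt{\left(2 + \left(\left(6 + 4\right) + 4\right) \left(-5\right)\right) + c{\left(-5 \right)}}\right)^{2} = \left(-44 + \sqrt{\left(2 + \left(\left(6 + 4\right) + 4\right) \left(-5\right)\right) + 2 \left(-5\right) \left(-1 - 5\right)}\right)^{2} = \left(-44 + \sqrt{\left(2 + \left(10 + 4\right) \left(-5\right)\right) + 2 \left(-5\right) \left(-6\right)}\right)^{2} = \left(-44 + \sqrt{\left(2 + 14 \left(-5\right)\right) + 60}\right)^{2} = \left(-44 + \sqrt{\left(2 - 70\right) + 60}\right)^{2} = \left(-44 + \sqrt{-68 + 60}\right)^{2} = \left(-44 + \sqrt{-8}\right)^{2} = \left(-44 + 2 i \sqrt{2}\right)^{2}$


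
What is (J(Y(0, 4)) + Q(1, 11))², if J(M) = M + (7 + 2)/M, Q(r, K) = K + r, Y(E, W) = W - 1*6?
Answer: 121/4 ≈ 30.250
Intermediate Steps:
Y(E, W) = -6 + W (Y(E, W) = W - 6 = -6 + W)
J(M) = M + 9/M
(J(Y(0, 4)) + Q(1, 11))² = (((-6 + 4) + 9/(-6 + 4)) + (11 + 1))² = ((-2 + 9/(-2)) + 12)² = ((-2 + 9*(-½)) + 12)² = ((-2 - 9/2) + 12)² = (-13/2 + 12)² = (11/2)² = 121/4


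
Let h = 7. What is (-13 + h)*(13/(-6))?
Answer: 13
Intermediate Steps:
(-13 + h)*(13/(-6)) = (-13 + 7)*(13/(-6)) = -78*(-1)/6 = -6*(-13/6) = 13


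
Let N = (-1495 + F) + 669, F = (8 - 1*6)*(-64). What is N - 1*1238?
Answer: -2192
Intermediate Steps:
F = -128 (F = (8 - 6)*(-64) = 2*(-64) = -128)
N = -954 (N = (-1495 - 128) + 669 = -1623 + 669 = -954)
N - 1*1238 = -954 - 1*1238 = -954 - 1238 = -2192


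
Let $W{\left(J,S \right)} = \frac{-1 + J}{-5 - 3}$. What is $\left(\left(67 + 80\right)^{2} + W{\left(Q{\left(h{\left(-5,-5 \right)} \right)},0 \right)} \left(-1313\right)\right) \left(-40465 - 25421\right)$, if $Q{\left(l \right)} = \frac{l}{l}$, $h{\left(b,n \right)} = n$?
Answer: $-1423730574$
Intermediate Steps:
$Q{\left(l \right)} = 1$
$W{\left(J,S \right)} = \frac{1}{8} - \frac{J}{8}$ ($W{\left(J,S \right)} = \frac{-1 + J}{-8} = \left(-1 + J\right) \left(- \frac{1}{8}\right) = \frac{1}{8} - \frac{J}{8}$)
$\left(\left(67 + 80\right)^{2} + W{\left(Q{\left(h{\left(-5,-5 \right)} \right)},0 \right)} \left(-1313\right)\right) \left(-40465 - 25421\right) = \left(\left(67 + 80\right)^{2} + \left(\frac{1}{8} - \frac{1}{8}\right) \left(-1313\right)\right) \left(-40465 - 25421\right) = \left(147^{2} + \left(\frac{1}{8} - \frac{1}{8}\right) \left(-1313\right)\right) \left(-65886\right) = \left(21609 + 0 \left(-1313\right)\right) \left(-65886\right) = \left(21609 + 0\right) \left(-65886\right) = 21609 \left(-65886\right) = -1423730574$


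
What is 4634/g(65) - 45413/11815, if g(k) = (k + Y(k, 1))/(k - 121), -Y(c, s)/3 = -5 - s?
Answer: -3069809039/980645 ≈ -3130.4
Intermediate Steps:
Y(c, s) = 15 + 3*s (Y(c, s) = -3*(-5 - s) = 15 + 3*s)
g(k) = (18 + k)/(-121 + k) (g(k) = (k + (15 + 3*1))/(k - 121) = (k + (15 + 3))/(-121 + k) = (k + 18)/(-121 + k) = (18 + k)/(-121 + k))
4634/g(65) - 45413/11815 = 4634/(((18 + 65)/(-121 + 65))) - 45413/11815 = 4634/((83/(-56))) - 45413*1/11815 = 4634/((-1/56*83)) - 45413/11815 = 4634/(-83/56) - 45413/11815 = 4634*(-56/83) - 45413/11815 = -259504/83 - 45413/11815 = -3069809039/980645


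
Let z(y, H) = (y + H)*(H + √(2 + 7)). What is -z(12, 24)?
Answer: -972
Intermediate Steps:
z(y, H) = (3 + H)*(H + y) (z(y, H) = (H + y)*(H + √9) = (H + y)*(H + 3) = (H + y)*(3 + H) = (3 + H)*(H + y))
-z(12, 24) = -(24² + 3*24 + 3*12 + 24*12) = -(576 + 72 + 36 + 288) = -1*972 = -972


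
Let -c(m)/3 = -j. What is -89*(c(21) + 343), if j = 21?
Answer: -36134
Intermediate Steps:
c(m) = 63 (c(m) = -(-3)*21 = -3*(-21) = 63)
-89*(c(21) + 343) = -89*(63 + 343) = -89*406 = -36134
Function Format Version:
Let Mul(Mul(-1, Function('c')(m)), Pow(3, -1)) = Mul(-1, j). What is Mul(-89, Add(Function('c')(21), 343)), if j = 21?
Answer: -36134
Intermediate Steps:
Function('c')(m) = 63 (Function('c')(m) = Mul(-3, Mul(-1, 21)) = Mul(-3, -21) = 63)
Mul(-89, Add(Function('c')(21), 343)) = Mul(-89, Add(63, 343)) = Mul(-89, 406) = -36134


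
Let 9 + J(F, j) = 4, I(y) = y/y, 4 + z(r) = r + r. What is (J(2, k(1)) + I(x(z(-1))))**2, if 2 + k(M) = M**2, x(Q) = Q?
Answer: 16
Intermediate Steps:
z(r) = -4 + 2*r (z(r) = -4 + (r + r) = -4 + 2*r)
I(y) = 1
k(M) = -2 + M**2
J(F, j) = -5 (J(F, j) = -9 + 4 = -5)
(J(2, k(1)) + I(x(z(-1))))**2 = (-5 + 1)**2 = (-4)**2 = 16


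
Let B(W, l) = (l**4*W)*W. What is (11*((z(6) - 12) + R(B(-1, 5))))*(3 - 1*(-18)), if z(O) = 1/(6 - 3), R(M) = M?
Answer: 141680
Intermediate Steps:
B(W, l) = W**2*l**4 (B(W, l) = (W*l**4)*W = W**2*l**4)
z(O) = 1/3
(11*((z(6) - 12) + R(B(-1, 5))))*(3 - 1*(-18)) = (11*((1/3 - 12) + (-1)**2*5**4))*(3 - 1*(-18)) = (11*(-35/3 + 1*625))*(3 + 18) = (11*(-35/3 + 625))*21 = (11*(1840/3))*21 = (20240/3)*21 = 141680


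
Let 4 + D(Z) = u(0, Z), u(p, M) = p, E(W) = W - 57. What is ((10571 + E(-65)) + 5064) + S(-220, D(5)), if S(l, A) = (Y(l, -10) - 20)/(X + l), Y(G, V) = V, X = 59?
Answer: 2497623/161 ≈ 15513.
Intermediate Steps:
E(W) = -57 + W
D(Z) = -4 (D(Z) = -4 + 0 = -4)
S(l, A) = -30/(59 + l) (S(l, A) = (-10 - 20)/(59 + l) = -30/(59 + l))
((10571 + E(-65)) + 5064) + S(-220, D(5)) = ((10571 + (-57 - 65)) + 5064) - 30/(59 - 220) = ((10571 - 122) + 5064) - 30/(-161) = (10449 + 5064) - 30*(-1/161) = 15513 + 30/161 = 2497623/161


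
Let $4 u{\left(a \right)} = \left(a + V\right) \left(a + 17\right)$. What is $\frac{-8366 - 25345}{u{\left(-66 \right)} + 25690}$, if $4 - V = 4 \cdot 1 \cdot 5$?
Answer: $- \frac{67422}{53389} \approx -1.2628$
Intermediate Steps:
$V = -16$ ($V = 4 - 4 \cdot 1 \cdot 5 = 4 - 4 \cdot 5 = 4 - 20 = -16$)
$u{\left(a \right)} = \frac{\left(-16 + a\right) \left(17 + a\right)}{4}$ ($u{\left(a \right)} = \frac{\left(a - 16\right) \left(a + 17\right)}{4} = \frac{\left(-16 + a\right) \left(17 + a\right)}{4}$)
$\frac{-8366 - 25345}{u{\left(-66 \right)} + 25690} = \frac{-8366 - 25345}{\left(-68 + \frac{1}{4} \left(-66\right) + \frac{\left(-66\right)^{2}}{4}\right) + 25690} = - \frac{33711}{\left(-68 - \frac{33}{2} + \frac{1}{4} \cdot 4356\right) + 25690} = - \frac{33711}{\left(-68 - \frac{33}{2} + 1089\right) + 25690} = - \frac{33711}{\frac{2009}{2} + 25690} = - \frac{33711}{\frac{53389}{2}} = \left(-33711\right) \frac{2}{53389} = - \frac{67422}{53389}$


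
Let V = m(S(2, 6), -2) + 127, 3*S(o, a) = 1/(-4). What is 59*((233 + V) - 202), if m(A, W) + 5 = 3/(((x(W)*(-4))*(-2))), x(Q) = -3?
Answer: 72157/8 ≈ 9019.6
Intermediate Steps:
S(o, a) = -1/12 (S(o, a) = (⅓)/(-4) = (⅓)*(-¼) = -1/12)
m(A, W) = -41/8 (m(A, W) = -5 + 3/((-3*(-4)*(-2))) = -5 + 3/((12*(-2))) = -5 + 3/(-24) = -5 + 3*(-1/24) = -5 - ⅛ = -41/8)
V = 975/8 (V = -41/8 + 127 = 975/8 ≈ 121.88)
59*((233 + V) - 202) = 59*((233 + 975/8) - 202) = 59*(2839/8 - 202) = 59*(1223/8) = 72157/8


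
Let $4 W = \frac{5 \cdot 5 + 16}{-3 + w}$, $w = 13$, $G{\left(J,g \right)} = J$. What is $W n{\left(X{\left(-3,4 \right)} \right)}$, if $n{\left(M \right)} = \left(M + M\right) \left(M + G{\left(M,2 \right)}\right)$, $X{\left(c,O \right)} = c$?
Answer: $\frac{369}{10} \approx 36.9$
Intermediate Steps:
$n{\left(M \right)} = 4 M^{2}$ ($n{\left(M \right)} = \left(M + M\right) \left(M + M\right) = 2 M 2 M = 4 M^{2}$)
$W = \frac{41}{40}$ ($W = \frac{\left(5 \cdot 5 + 16\right) \frac{1}{-3 + 13}}{4} = \frac{\left(25 + 16\right) \frac{1}{10}}{4} = \frac{41 \cdot \frac{1}{10}}{4} = \frac{1}{4} \cdot \frac{41}{10} = \frac{41}{40} \approx 1.025$)
$W n{\left(X{\left(-3,4 \right)} \right)} = \frac{41 \cdot 4 \left(-3\right)^{2}}{40} = \frac{41 \cdot 4 \cdot 9}{40} = \frac{41}{40} \cdot 36 = \frac{369}{10}$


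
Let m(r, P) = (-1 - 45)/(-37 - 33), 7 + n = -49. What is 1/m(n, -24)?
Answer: 35/23 ≈ 1.5217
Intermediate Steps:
n = -56 (n = -7 - 49 = -56)
m(r, P) = 23/35 (m(r, P) = -46/(-70) = -46*(-1/70) = 23/35)
1/m(n, -24) = 1/(23/35) = 35/23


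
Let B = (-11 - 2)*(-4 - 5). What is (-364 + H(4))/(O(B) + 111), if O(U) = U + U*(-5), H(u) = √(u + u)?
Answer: 52/51 - 2*√2/357 ≈ 1.0117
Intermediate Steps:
H(u) = √2*√u (H(u) = √(2*u) = √2*√u)
B = 117 (B = -13*(-9) = 117)
O(U) = -4*U (O(U) = U - 5*U = -4*U)
(-364 + H(4))/(O(B) + 111) = (-364 + √2*√4)/(-4*117 + 111) = (-364 + √2*2)/(-468 + 111) = (-364 + 2*√2)/(-357) = (-364 + 2*√2)*(-1/357) = 52/51 - 2*√2/357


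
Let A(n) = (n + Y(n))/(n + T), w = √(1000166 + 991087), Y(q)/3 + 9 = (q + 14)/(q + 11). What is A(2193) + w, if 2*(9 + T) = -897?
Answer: 1593495/1275014 + √1991253 ≈ 1412.4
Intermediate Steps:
Y(q) = -27 + 3*(14 + q)/(11 + q) (Y(q) = -27 + 3*((q + 14)/(q + 11)) = -27 + 3*((14 + q)/(11 + q)) = -27 + 3*(14 + q)/(11 + q))
T = -915/2 (T = -9 + (½)*(-897) = -9 - 897/2 = -915/2 ≈ -457.50)
w = √1991253 ≈ 1411.1
A(n) = (n + 3*(-85 - 8*n)/(11 + n))/(-915/2 + n) (A(n) = (n + 3*(-85 - 8*n)/(11 + n))/(n - 915/2) = (n + 3*(-85 - 8*n)/(11 + n))/(-915/2 + n))
A(2193) + w = 2*(-255 - 24*2193 + 2193*(11 + 2193))/((-915 + 2*2193)*(11 + 2193)) + √1991253 = 2*(-255 - 52632 + 2193*2204)/((-915 + 4386)*2204) + √1991253 = 2*(1/2204)*(-255 - 52632 + 4833372)/3471 + √1991253 = 2*(1/3471)*(1/2204)*4780485 + √1991253 = 1593495/1275014 + √1991253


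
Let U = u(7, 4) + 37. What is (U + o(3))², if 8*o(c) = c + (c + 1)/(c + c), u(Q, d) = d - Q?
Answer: 683929/576 ≈ 1187.4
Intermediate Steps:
U = 34 (U = (4 - 1*7) + 37 = (4 - 7) + 37 = -3 + 37 = 34)
o(c) = c/8 + (1 + c)/(16*c) (o(c) = (c + (c + 1)/(c + c))/8 = (c + (1 + c)/((2*c)))/8 = (c + (1 + c)*(1/(2*c)))/8 = (c + (1 + c)/(2*c))/8 = c/8 + (1 + c)/(16*c))
(U + o(3))² = (34 + (1/16)*(1 + 3*(1 + 2*3))/3)² = (34 + (1/16)*(⅓)*(1 + 3*(1 + 6)))² = (34 + (1/16)*(⅓)*(1 + 3*7))² = (34 + (1/16)*(⅓)*(1 + 21))² = (34 + (1/16)*(⅓)*22)² = (34 + 11/24)² = (827/24)² = 683929/576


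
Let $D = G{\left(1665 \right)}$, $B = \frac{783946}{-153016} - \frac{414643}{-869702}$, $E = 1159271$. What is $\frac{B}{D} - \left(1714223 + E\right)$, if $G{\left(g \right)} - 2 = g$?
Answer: $- \frac{159365099130314203085}{55460390373436} \approx -2.8735 \cdot 10^{6}$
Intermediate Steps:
$G{\left(g \right)} = 2 + g$
$B = - \frac{154588097701}{33269580308}$ ($B = 783946 \left(- \frac{1}{153016}\right) - - \frac{414643}{869702} = - \frac{391973}{76508} + \frac{414643}{869702} = - \frac{154588097701}{33269580308} \approx -4.6465$)
$D = 1667$ ($D = 2 + 1665 = 1667$)
$\frac{B}{D} - \left(1714223 + E\right) = - \frac{154588097701}{33269580308 \cdot 1667} - \left(1714223 + 1159271\right) = \left(- \frac{154588097701}{33269580308}\right) \frac{1}{1667} - 2873494 = - \frac{154588097701}{55460390373436} - 2873494 = - \frac{159365099130314203085}{55460390373436}$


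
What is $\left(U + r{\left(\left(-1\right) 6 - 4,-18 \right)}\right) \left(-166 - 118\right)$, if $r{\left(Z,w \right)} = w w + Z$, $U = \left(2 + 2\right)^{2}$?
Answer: $-93720$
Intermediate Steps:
$U = 16$ ($U = 4^{2} = 16$)
$r{\left(Z,w \right)} = Z + w^{2}$ ($r{\left(Z,w \right)} = w^{2} + Z = Z + w^{2}$)
$\left(U + r{\left(\left(-1\right) 6 - 4,-18 \right)}\right) \left(-166 - 118\right) = \left(16 + \left(\left(\left(-1\right) 6 - 4\right) + \left(-18\right)^{2}\right)\right) \left(-166 - 118\right) = \left(16 + \left(\left(-6 - 4\right) + 324\right)\right) \left(-166 - 118\right) = \left(16 + \left(-10 + 324\right)\right) \left(-284\right) = \left(16 + 314\right) \left(-284\right) = 330 \left(-284\right) = -93720$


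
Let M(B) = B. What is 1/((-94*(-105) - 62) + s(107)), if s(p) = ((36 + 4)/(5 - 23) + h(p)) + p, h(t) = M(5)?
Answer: 9/89260 ≈ 0.00010083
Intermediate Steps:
h(t) = 5
s(p) = 25/9 + p (s(p) = ((36 + 4)/(5 - 23) + 5) + p = (40/(-18) + 5) + p = (40*(-1/18) + 5) + p = (-20/9 + 5) + p = 25/9 + p)
1/((-94*(-105) - 62) + s(107)) = 1/((-94*(-105) - 62) + (25/9 + 107)) = 1/((9870 - 62) + 988/9) = 1/(9808 + 988/9) = 1/(89260/9) = 9/89260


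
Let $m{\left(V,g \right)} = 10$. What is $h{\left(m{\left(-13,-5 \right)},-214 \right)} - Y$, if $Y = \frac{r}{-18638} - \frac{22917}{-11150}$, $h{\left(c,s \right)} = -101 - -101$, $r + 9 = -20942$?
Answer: $- \frac{165182674}{51953425} \approx -3.1794$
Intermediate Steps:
$r = -20951$ ($r = -9 - 20942 = -20951$)
$h{\left(c,s \right)} = 0$ ($h{\left(c,s \right)} = -101 + 101 = 0$)
$Y = \frac{165182674}{51953425}$ ($Y = - \frac{20951}{-18638} - \frac{22917}{-11150} = \left(-20951\right) \left(- \frac{1}{18638}\right) - - \frac{22917}{11150} = \frac{20951}{18638} + \frac{22917}{11150} = \frac{165182674}{51953425} \approx 3.1794$)
$h{\left(m{\left(-13,-5 \right)},-214 \right)} - Y = 0 - \frac{165182674}{51953425} = - \frac{165182674}{51953425}$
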